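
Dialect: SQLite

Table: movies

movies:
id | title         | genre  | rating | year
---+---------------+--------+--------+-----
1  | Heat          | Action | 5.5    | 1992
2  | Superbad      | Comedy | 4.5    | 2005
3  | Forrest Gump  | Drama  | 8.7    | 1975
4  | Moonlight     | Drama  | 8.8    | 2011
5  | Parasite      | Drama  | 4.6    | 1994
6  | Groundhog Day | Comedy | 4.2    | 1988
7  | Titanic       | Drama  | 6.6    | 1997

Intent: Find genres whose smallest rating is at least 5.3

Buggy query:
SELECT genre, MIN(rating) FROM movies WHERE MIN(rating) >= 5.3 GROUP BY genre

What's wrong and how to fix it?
Bug: Aggregates like MIN are computed per group after WHERE runs

Fix: Use HAVING for the per-group MIN condition

Corrected query:
SELECT genre, MIN(rating) FROM movies GROUP BY genre HAVING MIN(rating) >= 5.3

Result:
genre  | MIN(rating)
-------+------------
Action | 5.5        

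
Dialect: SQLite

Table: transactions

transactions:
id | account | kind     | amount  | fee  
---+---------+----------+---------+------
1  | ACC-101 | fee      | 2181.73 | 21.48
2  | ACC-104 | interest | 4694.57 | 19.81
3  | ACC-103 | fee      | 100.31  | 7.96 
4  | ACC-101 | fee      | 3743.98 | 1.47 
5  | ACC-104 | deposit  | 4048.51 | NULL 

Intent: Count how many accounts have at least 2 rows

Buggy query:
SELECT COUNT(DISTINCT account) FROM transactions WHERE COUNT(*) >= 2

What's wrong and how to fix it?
Bug: WHERE filters individual rows, not groups, so a group-level COUNT is invalid there

Fix: Use a subquery that GROUPs and filters with HAVING, then count its rows

Corrected query:
SELECT COUNT(*) FROM (SELECT account FROM transactions GROUP BY account HAVING COUNT(*) >= 2)

Result:
COUNT(*)
--------
2       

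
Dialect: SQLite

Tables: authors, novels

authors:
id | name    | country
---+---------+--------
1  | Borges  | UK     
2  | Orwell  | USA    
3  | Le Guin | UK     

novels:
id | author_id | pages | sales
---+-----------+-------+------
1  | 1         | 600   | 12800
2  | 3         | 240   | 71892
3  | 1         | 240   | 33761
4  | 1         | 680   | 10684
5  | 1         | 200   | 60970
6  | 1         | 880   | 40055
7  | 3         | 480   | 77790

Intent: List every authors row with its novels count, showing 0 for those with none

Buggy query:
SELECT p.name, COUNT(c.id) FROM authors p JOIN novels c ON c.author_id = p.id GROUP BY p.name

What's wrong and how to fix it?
Bug: INNER JOIN drops authors rows that have no matching novels rows

Fix: Use LEFT JOIN so parents without children still appear (COUNT(c.id) gives 0)

Corrected query:
SELECT p.name, COUNT(c.id) FROM authors p LEFT JOIN novels c ON c.author_id = p.id GROUP BY p.name

Result:
name    | COUNT(c.id)
--------+------------
Borges  | 5          
Le Guin | 2          
Orwell  | 0          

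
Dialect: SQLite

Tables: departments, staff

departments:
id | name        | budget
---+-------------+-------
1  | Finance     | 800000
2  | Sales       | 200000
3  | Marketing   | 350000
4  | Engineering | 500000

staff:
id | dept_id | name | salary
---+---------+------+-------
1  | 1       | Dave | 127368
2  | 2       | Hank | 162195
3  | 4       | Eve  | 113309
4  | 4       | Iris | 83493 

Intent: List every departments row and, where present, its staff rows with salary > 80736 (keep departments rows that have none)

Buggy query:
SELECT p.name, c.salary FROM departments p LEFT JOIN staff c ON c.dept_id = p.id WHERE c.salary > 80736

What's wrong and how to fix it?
Bug: A WHERE condition on the right-hand table after LEFT JOIN drops unmatched parents

Fix: Move the right-table condition into the ON clause so unmatched parents are kept

Corrected query:
SELECT p.name, c.salary FROM departments p LEFT JOIN staff c ON c.dept_id = p.id AND c.salary > 80736

Result:
name        | salary
------------+-------
Finance     | 127368
Sales       | 162195
Marketing   | NULL  
Engineering | 83493 
Engineering | 113309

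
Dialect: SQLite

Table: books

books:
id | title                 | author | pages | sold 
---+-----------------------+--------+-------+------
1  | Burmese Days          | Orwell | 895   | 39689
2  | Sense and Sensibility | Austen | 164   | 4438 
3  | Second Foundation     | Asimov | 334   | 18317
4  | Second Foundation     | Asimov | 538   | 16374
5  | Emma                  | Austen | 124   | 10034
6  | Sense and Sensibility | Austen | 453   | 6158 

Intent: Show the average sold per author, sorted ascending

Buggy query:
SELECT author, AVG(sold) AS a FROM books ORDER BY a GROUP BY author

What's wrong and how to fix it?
Bug: GROUP BY must precede ORDER BY

Fix: Move ORDER BY to the end, after GROUP BY

Corrected query:
SELECT author, AVG(sold) AS a FROM books GROUP BY author ORDER BY a

Result:
author | a          
-------+------------
Austen | 6876.666667
Asimov | 17345.5    
Orwell | 39689      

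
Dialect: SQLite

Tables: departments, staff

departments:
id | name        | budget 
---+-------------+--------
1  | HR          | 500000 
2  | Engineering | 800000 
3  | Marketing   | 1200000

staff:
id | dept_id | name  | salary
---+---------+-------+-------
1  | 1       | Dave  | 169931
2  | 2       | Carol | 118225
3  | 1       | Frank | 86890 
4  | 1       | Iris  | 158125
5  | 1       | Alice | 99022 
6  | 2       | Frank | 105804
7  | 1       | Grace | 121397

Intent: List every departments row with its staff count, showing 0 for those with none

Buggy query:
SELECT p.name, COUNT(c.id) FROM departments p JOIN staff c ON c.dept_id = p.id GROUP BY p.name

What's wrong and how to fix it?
Bug: INNER JOIN drops departments rows that have no matching staff rows

Fix: Switch to LEFT JOIN to retain unmatched parent rows

Corrected query:
SELECT p.name, COUNT(c.id) FROM departments p LEFT JOIN staff c ON c.dept_id = p.id GROUP BY p.name

Result:
name        | COUNT(c.id)
------------+------------
Engineering | 2          
HR          | 5          
Marketing   | 0          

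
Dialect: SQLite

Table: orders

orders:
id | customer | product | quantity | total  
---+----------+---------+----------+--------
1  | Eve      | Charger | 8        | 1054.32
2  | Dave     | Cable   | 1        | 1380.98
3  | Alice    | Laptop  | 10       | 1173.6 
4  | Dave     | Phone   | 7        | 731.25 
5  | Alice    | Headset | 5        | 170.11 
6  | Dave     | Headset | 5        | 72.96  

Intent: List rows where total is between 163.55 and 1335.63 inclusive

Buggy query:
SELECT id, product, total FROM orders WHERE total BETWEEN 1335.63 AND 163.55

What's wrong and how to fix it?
Bug: The bounds are reversed; BETWEEN a AND b requires a <= b to match anything

Fix: Swap the bounds so the smaller value comes first

Corrected query:
SELECT id, product, total FROM orders WHERE total BETWEEN 163.55 AND 1335.63

Result:
id | product | total  
---+---------+--------
1  | Charger | 1054.32
3  | Laptop  | 1173.6 
4  | Phone   | 731.25 
5  | Headset | 170.11 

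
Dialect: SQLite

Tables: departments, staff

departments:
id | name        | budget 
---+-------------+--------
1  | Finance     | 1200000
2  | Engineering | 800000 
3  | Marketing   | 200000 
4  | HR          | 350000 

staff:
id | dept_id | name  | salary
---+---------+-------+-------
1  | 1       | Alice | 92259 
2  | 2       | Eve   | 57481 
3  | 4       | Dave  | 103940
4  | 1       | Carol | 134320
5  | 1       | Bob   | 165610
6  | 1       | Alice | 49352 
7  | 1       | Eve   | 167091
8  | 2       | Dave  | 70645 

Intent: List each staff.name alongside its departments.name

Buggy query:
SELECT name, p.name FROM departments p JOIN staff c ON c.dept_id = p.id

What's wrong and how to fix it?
Bug: Both tables have a 'name' column; the unqualified reference is ambiguous

Fix: Prefix ambiguous columns with the table alias

Corrected query:
SELECT c.name, p.name FROM departments p JOIN staff c ON c.dept_id = p.id

Result:
name  | name       
------+------------
Alice | Finance    
Eve   | Engineering
Dave  | HR         
Carol | Finance    
Bob   | Finance    
Alice | Finance    
Eve   | Finance    
Dave  | Engineering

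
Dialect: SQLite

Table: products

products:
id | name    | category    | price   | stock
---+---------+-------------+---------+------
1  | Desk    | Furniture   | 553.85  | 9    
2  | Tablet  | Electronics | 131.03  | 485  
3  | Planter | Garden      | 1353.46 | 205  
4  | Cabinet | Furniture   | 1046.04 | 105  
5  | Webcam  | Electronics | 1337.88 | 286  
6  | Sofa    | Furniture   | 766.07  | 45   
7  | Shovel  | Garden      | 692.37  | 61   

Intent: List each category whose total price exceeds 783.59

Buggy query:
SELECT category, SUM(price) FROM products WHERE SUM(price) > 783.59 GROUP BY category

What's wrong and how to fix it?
Bug: Aggregate functions cannot appear in a WHERE clause

Fix: Move the aggregate condition to a HAVING clause

Corrected query:
SELECT category, SUM(price) FROM products GROUP BY category HAVING SUM(price) > 783.59

Result:
category    | SUM(price)
------------+-----------
Electronics | 1468.91   
Furniture   | 2365.96   
Garden      | 2045.83   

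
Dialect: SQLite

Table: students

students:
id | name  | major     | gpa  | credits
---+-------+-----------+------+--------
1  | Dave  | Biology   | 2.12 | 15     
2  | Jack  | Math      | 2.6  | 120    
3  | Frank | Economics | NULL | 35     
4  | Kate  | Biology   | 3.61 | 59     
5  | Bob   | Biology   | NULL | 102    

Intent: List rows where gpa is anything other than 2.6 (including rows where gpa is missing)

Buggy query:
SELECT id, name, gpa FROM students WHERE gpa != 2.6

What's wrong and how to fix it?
Bug: 'gpa != 2.6' is unknown when gpa is NULL, so NULL rows are silently excluded

Fix: Add an explicit OR gpa IS NULL to include the missing-value rows

Corrected query:
SELECT id, name, gpa FROM students WHERE gpa != 2.6 OR gpa IS NULL

Result:
id | name  | gpa 
---+-------+-----
1  | Dave  | 2.12
3  | Frank | NULL
4  | Kate  | 3.61
5  | Bob   | NULL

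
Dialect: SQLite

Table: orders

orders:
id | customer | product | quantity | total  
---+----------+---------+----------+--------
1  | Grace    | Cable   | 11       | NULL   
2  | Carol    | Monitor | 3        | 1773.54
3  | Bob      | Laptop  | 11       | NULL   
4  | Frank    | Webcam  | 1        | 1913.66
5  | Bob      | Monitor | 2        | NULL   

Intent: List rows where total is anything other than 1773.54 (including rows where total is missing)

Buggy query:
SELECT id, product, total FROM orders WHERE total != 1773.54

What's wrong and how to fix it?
Bug: Inequality against NULL is unknown, not true; rows with NULL are dropped

Fix: Handle NULL separately with IS NULL alongside the inequality

Corrected query:
SELECT id, product, total FROM orders WHERE total != 1773.54 OR total IS NULL

Result:
id | product | total  
---+---------+--------
1  | Cable   | NULL   
3  | Laptop  | NULL   
4  | Webcam  | 1913.66
5  | Monitor | NULL   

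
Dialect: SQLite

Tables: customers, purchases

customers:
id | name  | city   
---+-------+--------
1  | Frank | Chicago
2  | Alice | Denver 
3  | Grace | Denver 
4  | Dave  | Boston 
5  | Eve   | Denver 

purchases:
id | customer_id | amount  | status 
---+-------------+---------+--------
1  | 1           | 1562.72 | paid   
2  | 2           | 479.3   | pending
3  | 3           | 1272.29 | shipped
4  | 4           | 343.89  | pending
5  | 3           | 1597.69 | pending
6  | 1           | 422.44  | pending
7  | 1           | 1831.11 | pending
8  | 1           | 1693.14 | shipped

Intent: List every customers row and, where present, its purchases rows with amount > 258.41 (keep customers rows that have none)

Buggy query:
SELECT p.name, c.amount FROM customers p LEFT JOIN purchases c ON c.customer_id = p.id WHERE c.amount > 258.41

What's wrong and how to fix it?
Bug: A WHERE condition on the right-hand table after LEFT JOIN drops unmatched parents

Fix: Move the right-table condition into the ON clause so unmatched parents are kept

Corrected query:
SELECT p.name, c.amount FROM customers p LEFT JOIN purchases c ON c.customer_id = p.id AND c.amount > 258.41

Result:
name  | amount 
------+--------
Frank | 422.44 
Frank | 1562.72
Frank | 1693.14
Frank | 1831.11
Alice | 479.3  
Grace | 1272.29
Grace | 1597.69
Dave  | 343.89 
Eve   | NULL   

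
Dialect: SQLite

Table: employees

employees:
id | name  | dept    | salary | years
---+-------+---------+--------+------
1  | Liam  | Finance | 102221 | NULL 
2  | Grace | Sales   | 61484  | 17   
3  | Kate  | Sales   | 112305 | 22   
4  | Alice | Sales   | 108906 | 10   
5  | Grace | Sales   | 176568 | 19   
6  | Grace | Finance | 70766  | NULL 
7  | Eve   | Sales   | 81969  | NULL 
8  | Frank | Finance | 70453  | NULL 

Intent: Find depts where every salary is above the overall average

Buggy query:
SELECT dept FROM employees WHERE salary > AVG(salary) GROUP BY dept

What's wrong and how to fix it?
Bug: AVG() is an aggregate; it can't sit directly in WHERE

Fix: Use a subquery for AVG and a HAVING MIN(...) filter so the condition holds for every row in the group

Corrected query:
SELECT dept FROM employees GROUP BY dept HAVING MIN(salary) > (SELECT AVG(salary) FROM employees)

Result:
(no rows)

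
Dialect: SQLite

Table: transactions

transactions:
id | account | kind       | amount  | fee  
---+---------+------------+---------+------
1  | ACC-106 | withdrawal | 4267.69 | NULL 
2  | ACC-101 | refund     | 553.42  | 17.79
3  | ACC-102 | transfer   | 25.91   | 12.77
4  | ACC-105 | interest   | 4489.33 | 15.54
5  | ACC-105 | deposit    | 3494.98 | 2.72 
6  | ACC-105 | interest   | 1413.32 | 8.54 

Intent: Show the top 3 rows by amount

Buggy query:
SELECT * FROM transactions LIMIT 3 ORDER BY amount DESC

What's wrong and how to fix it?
Bug: ORDER BY cannot follow LIMIT; LIMIT is the final clause

Fix: Swap the clauses: ORDER BY first, then LIMIT

Corrected query:
SELECT * FROM transactions ORDER BY amount DESC LIMIT 3

Result:
id | account | kind       | amount  | fee  
---+---------+------------+---------+------
4  | ACC-105 | interest   | 4489.33 | 15.54
1  | ACC-106 | withdrawal | 4267.69 | NULL 
5  | ACC-105 | deposit    | 3494.98 | 2.72 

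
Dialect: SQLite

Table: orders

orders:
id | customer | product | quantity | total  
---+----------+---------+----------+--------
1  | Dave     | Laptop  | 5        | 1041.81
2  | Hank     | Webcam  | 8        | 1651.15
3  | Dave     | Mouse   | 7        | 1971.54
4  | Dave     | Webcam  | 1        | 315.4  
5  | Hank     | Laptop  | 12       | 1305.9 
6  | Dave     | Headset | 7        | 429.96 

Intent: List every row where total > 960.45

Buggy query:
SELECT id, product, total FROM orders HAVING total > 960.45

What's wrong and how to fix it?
Bug: This is a non-aggregate query (no GROUP BY, no aggregates), so in SQLite the HAVING clause is invalid here; a row-level condition belongs in WHERE

Fix: Use WHERE for row-level filtering

Corrected query:
SELECT id, product, total FROM orders WHERE total > 960.45

Result:
id | product | total  
---+---------+--------
1  | Laptop  | 1041.81
2  | Webcam  | 1651.15
3  | Mouse   | 1971.54
5  | Laptop  | 1305.9 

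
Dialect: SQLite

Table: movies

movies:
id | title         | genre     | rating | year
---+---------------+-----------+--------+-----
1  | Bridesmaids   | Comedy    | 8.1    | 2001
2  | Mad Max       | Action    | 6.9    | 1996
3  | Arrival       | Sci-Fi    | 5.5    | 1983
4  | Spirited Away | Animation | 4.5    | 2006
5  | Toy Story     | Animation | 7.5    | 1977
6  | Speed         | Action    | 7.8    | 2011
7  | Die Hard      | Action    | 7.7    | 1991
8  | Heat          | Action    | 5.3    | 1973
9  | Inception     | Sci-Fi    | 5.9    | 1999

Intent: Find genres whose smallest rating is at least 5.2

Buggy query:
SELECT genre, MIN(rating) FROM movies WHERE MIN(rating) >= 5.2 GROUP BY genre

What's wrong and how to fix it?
Bug: MIN() in WHERE is a misuse of aggregate

Fix: Replace WHERE with HAVING after the GROUP BY

Corrected query:
SELECT genre, MIN(rating) FROM movies GROUP BY genre HAVING MIN(rating) >= 5.2

Result:
genre  | MIN(rating)
-------+------------
Action | 5.3        
Comedy | 8.1        
Sci-Fi | 5.5        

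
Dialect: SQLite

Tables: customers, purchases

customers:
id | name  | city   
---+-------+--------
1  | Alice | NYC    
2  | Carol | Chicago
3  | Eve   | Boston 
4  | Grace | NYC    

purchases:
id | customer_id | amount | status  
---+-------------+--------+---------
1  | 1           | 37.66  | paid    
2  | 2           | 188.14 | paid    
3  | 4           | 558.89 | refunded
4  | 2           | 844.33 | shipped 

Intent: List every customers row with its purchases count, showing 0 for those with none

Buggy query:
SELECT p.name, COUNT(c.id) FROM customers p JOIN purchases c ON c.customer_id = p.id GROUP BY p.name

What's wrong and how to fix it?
Bug: INNER JOIN drops customers rows that have no matching purchases rows

Fix: Use LEFT JOIN so parents without children still appear (COUNT(c.id) gives 0)

Corrected query:
SELECT p.name, COUNT(c.id) FROM customers p LEFT JOIN purchases c ON c.customer_id = p.id GROUP BY p.name

Result:
name  | COUNT(c.id)
------+------------
Alice | 1          
Carol | 2          
Eve   | 0          
Grace | 1          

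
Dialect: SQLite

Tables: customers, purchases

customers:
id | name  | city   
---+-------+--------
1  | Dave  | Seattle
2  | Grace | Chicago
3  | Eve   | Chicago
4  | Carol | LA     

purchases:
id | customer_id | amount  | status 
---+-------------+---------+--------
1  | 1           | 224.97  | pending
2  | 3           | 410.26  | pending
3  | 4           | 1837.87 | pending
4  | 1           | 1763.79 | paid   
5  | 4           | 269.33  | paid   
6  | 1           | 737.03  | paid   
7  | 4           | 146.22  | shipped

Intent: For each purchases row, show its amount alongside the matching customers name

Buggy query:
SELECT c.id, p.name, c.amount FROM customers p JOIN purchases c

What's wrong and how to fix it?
Bug: JOIN with no ON clause produces a cartesian product; every purchases row pairs with every customers row

Fix: Add ON c.customer_id = p.id to the JOIN

Corrected query:
SELECT c.id, p.name, c.amount FROM customers p JOIN purchases c ON c.customer_id = p.id

Result:
id | name  | amount 
---+-------+--------
1  | Dave  | 224.97 
2  | Eve   | 410.26 
3  | Carol | 1837.87
4  | Dave  | 1763.79
5  | Carol | 269.33 
6  | Dave  | 737.03 
7  | Carol | 146.22 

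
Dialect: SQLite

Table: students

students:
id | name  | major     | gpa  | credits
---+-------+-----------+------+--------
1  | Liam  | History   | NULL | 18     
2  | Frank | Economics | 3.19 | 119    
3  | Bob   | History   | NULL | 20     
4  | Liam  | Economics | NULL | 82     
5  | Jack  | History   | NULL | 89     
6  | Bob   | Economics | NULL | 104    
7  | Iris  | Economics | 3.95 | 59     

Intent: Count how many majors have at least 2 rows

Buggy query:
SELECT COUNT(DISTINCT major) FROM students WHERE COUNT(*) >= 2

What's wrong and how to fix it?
Bug: COUNT(*) cannot appear in WHERE; the per-group count doesn't exist yet

Fix: Use a subquery that GROUPs and filters with HAVING, then count its rows

Corrected query:
SELECT COUNT(*) FROM (SELECT major FROM students GROUP BY major HAVING COUNT(*) >= 2)

Result:
COUNT(*)
--------
2       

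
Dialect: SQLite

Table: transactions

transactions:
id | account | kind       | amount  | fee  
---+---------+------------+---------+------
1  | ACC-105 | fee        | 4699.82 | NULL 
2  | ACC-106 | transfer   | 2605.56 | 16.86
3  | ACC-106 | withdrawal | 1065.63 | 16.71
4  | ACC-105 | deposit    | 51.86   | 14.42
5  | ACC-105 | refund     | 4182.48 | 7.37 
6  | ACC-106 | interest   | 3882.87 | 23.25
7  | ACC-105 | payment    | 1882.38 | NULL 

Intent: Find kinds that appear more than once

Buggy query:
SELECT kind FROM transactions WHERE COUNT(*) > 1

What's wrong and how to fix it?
Bug: WHERE can't reference COUNT(*); aggregates are computed after WHERE

Fix: Group first, then use HAVING for the count condition

Corrected query:
SELECT kind FROM transactions GROUP BY kind HAVING COUNT(*) > 1

Result:
(no rows)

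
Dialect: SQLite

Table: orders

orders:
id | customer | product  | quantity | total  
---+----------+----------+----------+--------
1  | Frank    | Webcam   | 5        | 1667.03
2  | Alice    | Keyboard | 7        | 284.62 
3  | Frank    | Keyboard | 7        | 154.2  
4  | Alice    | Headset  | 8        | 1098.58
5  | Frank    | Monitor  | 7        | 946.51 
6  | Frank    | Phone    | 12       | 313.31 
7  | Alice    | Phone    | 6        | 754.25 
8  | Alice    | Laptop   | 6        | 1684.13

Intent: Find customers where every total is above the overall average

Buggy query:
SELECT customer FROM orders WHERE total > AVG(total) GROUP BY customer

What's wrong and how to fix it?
Bug: AVG() is an aggregate; it can't sit directly in WHERE

Fix: Use a subquery for AVG and a HAVING MIN(...) filter so the condition holds for every row in the group

Corrected query:
SELECT customer FROM orders GROUP BY customer HAVING MIN(total) > (SELECT AVG(total) FROM orders)

Result:
(no rows)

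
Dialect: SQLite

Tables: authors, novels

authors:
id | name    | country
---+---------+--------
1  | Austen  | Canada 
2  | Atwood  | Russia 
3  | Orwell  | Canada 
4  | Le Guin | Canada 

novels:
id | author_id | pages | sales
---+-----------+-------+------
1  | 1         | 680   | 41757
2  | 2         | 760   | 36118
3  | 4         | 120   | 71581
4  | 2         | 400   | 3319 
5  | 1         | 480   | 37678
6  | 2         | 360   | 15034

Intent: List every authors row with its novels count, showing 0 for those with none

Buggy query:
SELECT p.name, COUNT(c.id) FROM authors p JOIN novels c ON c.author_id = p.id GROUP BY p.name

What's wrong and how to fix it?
Bug: An inner join excludes parents with zero children

Fix: Switch to LEFT JOIN to retain unmatched parent rows

Corrected query:
SELECT p.name, COUNT(c.id) FROM authors p LEFT JOIN novels c ON c.author_id = p.id GROUP BY p.name

Result:
name    | COUNT(c.id)
--------+------------
Atwood  | 3          
Austen  | 2          
Le Guin | 1          
Orwell  | 0          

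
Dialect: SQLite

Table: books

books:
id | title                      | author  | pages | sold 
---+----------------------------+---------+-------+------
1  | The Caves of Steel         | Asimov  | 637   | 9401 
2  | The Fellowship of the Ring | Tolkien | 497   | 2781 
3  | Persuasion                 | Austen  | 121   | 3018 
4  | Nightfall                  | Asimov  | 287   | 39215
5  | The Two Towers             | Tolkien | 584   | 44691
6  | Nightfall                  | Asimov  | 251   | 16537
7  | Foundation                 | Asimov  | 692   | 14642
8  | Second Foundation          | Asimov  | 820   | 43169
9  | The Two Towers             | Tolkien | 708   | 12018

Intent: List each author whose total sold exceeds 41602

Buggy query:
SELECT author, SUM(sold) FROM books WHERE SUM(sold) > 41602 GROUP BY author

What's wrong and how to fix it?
Bug: SUM(sold) is an aggregate, but WHERE filters rows before aggregation

Fix: Use HAVING (which filters groups after aggregation) instead of WHERE

Corrected query:
SELECT author, SUM(sold) FROM books GROUP BY author HAVING SUM(sold) > 41602

Result:
author  | SUM(sold)
--------+----------
Asimov  | 122964   
Tolkien | 59490    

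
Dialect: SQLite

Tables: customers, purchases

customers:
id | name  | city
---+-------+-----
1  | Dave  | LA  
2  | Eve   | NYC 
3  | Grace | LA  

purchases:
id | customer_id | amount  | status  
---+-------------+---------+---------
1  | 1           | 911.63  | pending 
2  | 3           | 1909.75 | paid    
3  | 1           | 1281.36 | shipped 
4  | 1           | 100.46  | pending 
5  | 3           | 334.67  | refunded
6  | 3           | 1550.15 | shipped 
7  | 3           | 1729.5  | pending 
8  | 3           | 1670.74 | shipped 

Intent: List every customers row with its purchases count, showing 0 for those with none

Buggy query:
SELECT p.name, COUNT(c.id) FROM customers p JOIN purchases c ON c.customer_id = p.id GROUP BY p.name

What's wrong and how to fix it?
Bug: INNER JOIN drops customers rows that have no matching purchases rows

Fix: Use LEFT JOIN so parents without children still appear (COUNT(c.id) gives 0)

Corrected query:
SELECT p.name, COUNT(c.id) FROM customers p LEFT JOIN purchases c ON c.customer_id = p.id GROUP BY p.name

Result:
name  | COUNT(c.id)
------+------------
Dave  | 3          
Eve   | 0          
Grace | 5          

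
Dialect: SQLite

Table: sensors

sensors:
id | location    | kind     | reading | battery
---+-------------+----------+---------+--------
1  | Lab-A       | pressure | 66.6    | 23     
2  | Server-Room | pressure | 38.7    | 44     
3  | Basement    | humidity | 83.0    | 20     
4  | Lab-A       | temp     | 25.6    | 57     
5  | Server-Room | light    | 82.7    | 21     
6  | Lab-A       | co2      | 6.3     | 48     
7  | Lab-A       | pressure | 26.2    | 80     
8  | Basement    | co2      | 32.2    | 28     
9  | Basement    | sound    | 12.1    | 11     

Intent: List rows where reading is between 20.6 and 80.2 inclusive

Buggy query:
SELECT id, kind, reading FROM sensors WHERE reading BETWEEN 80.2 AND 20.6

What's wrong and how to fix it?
Bug: The bounds are reversed; BETWEEN a AND b requires a <= b to match anything

Fix: Swap the bounds so the smaller value comes first

Corrected query:
SELECT id, kind, reading FROM sensors WHERE reading BETWEEN 20.6 AND 80.2

Result:
id | kind     | reading
---+----------+--------
1  | pressure | 66.6   
2  | pressure | 38.7   
4  | temp     | 25.6   
7  | pressure | 26.2   
8  | co2      | 32.2   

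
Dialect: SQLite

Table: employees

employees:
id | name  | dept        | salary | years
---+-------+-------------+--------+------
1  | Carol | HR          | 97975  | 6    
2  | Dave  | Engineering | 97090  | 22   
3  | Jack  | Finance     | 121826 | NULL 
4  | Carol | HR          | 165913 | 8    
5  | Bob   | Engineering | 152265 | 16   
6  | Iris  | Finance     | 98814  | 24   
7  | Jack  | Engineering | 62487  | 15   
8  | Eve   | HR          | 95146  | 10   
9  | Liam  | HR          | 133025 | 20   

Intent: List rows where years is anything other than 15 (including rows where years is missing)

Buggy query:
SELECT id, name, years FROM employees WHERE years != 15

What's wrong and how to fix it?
Bug: Inequality against NULL is unknown, not true; rows with NULL are dropped

Fix: Add an explicit OR years IS NULL to include the missing-value rows

Corrected query:
SELECT id, name, years FROM employees WHERE years != 15 OR years IS NULL

Result:
id | name  | years
---+-------+------
1  | Carol | 6    
2  | Dave  | 22   
3  | Jack  | NULL 
4  | Carol | 8    
5  | Bob   | 16   
6  | Iris  | 24   
8  | Eve   | 10   
9  | Liam  | 20   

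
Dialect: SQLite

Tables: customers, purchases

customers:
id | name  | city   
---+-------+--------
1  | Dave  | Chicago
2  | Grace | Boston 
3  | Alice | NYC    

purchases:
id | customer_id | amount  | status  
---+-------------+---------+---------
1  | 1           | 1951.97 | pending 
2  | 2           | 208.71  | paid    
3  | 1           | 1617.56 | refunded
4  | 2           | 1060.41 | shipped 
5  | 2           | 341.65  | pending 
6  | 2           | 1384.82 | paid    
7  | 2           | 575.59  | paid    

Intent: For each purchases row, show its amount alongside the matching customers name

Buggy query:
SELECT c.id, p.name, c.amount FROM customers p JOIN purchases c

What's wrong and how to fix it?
Bug: JOIN with no ON clause produces a cartesian product; every purchases row pairs with every customers row

Fix: Specify the join condition linking the foreign key to the parent id

Corrected query:
SELECT c.id, p.name, c.amount FROM customers p JOIN purchases c ON c.customer_id = p.id

Result:
id | name  | amount 
---+-------+--------
1  | Dave  | 1951.97
2  | Grace | 208.71 
3  | Dave  | 1617.56
4  | Grace | 1060.41
5  | Grace | 341.65 
6  | Grace | 1384.82
7  | Grace | 575.59 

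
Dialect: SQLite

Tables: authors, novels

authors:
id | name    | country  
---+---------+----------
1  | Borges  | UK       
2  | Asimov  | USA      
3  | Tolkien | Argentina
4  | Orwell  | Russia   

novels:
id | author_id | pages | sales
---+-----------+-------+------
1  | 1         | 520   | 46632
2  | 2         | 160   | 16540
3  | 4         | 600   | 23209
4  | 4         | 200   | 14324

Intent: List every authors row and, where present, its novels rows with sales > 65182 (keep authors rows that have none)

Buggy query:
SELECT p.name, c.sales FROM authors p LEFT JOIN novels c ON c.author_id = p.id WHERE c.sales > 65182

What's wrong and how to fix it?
Bug: A WHERE condition on the right-hand table after LEFT JOIN drops unmatched parents

Fix: Move the right-table condition into the ON clause so unmatched parents are kept

Corrected query:
SELECT p.name, c.sales FROM authors p LEFT JOIN novels c ON c.author_id = p.id AND c.sales > 65182

Result:
name    | sales
--------+------
Borges  | NULL 
Asimov  | NULL 
Tolkien | NULL 
Orwell  | NULL 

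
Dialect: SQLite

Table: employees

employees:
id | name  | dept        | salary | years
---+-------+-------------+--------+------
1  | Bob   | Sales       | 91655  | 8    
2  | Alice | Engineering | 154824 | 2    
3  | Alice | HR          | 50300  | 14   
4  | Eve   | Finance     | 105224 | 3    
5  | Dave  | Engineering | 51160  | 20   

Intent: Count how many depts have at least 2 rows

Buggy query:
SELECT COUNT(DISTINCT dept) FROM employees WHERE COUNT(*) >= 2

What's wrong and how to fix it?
Bug: COUNT(*) cannot appear in WHERE; the per-group count doesn't exist yet

Fix: Group first with HAVING COUNT(*) >= 2, then COUNT the resulting groups

Corrected query:
SELECT COUNT(*) FROM (SELECT dept FROM employees GROUP BY dept HAVING COUNT(*) >= 2)

Result:
COUNT(*)
--------
1       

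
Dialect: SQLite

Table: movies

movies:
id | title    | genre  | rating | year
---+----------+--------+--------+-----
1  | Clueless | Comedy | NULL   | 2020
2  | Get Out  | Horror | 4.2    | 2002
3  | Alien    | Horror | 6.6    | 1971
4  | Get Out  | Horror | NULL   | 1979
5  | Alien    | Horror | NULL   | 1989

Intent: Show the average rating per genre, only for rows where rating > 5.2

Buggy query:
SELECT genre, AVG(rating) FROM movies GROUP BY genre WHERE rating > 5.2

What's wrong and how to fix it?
Bug: WHERE cannot follow GROUP BY

Fix: Place WHERE between FROM and GROUP BY

Corrected query:
SELECT genre, AVG(rating) FROM movies WHERE rating > 5.2 GROUP BY genre

Result:
genre  | AVG(rating)
-------+------------
Horror | 6.6        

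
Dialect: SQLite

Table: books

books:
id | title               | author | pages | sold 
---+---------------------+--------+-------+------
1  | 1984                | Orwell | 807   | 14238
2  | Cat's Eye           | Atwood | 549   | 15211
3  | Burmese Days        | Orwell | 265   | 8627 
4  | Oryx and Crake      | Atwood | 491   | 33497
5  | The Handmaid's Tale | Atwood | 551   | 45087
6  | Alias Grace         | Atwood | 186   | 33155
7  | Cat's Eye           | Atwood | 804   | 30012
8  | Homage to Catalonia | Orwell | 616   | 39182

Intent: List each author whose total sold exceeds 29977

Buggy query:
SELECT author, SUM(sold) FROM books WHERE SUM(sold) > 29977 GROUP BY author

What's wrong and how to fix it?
Bug: SUM(sold) is an aggregate, but WHERE filters rows before aggregation

Fix: Use HAVING (which filters groups after aggregation) instead of WHERE

Corrected query:
SELECT author, SUM(sold) FROM books GROUP BY author HAVING SUM(sold) > 29977

Result:
author | SUM(sold)
-------+----------
Atwood | 156962   
Orwell | 62047    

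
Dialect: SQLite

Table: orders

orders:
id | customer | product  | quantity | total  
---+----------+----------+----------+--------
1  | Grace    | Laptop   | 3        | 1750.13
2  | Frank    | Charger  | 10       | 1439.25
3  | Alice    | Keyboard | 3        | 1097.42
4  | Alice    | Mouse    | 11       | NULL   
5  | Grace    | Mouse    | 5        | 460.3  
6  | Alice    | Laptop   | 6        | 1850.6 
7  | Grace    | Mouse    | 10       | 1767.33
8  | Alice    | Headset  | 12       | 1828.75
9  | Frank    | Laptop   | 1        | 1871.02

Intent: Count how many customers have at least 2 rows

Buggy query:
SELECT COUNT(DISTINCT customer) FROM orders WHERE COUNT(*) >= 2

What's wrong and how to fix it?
Bug: WHERE filters individual rows, not groups, so a group-level COUNT is invalid there

Fix: Group first with HAVING COUNT(*) >= 2, then COUNT the resulting groups

Corrected query:
SELECT COUNT(*) FROM (SELECT customer FROM orders GROUP BY customer HAVING COUNT(*) >= 2)

Result:
COUNT(*)
--------
3       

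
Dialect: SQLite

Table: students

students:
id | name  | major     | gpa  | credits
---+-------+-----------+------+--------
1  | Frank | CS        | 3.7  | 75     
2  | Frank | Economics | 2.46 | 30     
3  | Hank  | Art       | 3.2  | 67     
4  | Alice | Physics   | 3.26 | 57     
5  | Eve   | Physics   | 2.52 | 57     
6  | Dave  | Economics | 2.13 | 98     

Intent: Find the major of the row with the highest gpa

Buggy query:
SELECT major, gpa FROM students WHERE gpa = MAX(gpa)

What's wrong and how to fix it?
Bug: MAX(gpa) is an aggregate and cannot be used directly in WHERE

Fix: Wrap MAX in a scalar subquery so WHERE compares against a single value

Corrected query:
SELECT major, gpa FROM students WHERE gpa = (SELECT MAX(gpa) FROM students)

Result:
major | gpa
------+----
CS    | 3.7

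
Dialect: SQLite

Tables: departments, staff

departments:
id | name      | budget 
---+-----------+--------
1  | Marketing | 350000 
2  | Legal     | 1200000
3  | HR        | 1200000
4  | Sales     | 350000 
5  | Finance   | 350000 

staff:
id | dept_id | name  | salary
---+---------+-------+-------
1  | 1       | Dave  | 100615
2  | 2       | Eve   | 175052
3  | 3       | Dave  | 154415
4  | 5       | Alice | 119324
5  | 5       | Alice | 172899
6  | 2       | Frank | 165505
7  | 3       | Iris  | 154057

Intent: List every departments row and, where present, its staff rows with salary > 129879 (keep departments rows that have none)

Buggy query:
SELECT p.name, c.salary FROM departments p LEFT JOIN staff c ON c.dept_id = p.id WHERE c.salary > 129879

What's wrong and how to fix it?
Bug: A WHERE condition on the right-hand table after LEFT JOIN drops unmatched parents

Fix: Put 'c.salary > 129879' in the JOIN's ON clause instead of WHERE

Corrected query:
SELECT p.name, c.salary FROM departments p LEFT JOIN staff c ON c.dept_id = p.id AND c.salary > 129879

Result:
name      | salary
----------+-------
Marketing | NULL  
Legal     | 165505
Legal     | 175052
HR        | 154057
HR        | 154415
Sales     | NULL  
Finance   | 172899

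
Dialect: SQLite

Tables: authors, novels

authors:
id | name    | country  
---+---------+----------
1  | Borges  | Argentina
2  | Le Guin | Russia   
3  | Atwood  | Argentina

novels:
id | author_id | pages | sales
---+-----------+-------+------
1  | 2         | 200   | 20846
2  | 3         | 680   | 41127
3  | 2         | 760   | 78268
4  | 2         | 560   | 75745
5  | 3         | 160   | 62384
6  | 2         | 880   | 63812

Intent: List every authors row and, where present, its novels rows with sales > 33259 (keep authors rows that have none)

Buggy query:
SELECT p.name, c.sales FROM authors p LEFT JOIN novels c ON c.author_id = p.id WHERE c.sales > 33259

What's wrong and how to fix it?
Bug: A WHERE condition on the right-hand table after LEFT JOIN drops unmatched parents

Fix: Move the right-table condition into the ON clause so unmatched parents are kept

Corrected query:
SELECT p.name, c.sales FROM authors p LEFT JOIN novels c ON c.author_id = p.id AND c.sales > 33259

Result:
name    | sales
--------+------
Borges  | NULL 
Le Guin | 63812
Le Guin | 75745
Le Guin | 78268
Atwood  | 41127
Atwood  | 62384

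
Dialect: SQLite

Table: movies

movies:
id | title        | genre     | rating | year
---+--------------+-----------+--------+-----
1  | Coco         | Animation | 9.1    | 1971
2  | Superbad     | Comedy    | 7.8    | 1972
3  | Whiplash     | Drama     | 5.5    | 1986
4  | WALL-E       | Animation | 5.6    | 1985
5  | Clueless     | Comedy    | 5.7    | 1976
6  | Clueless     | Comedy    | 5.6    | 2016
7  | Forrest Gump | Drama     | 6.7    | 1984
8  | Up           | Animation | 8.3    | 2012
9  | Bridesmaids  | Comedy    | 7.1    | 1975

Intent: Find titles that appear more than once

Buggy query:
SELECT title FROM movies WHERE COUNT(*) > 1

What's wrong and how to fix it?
Bug: COUNT(*) is an aggregate and cannot be used in WHERE

Fix: Group first, then use HAVING for the count condition

Corrected query:
SELECT title FROM movies GROUP BY title HAVING COUNT(*) > 1

Result:
title   
--------
Clueless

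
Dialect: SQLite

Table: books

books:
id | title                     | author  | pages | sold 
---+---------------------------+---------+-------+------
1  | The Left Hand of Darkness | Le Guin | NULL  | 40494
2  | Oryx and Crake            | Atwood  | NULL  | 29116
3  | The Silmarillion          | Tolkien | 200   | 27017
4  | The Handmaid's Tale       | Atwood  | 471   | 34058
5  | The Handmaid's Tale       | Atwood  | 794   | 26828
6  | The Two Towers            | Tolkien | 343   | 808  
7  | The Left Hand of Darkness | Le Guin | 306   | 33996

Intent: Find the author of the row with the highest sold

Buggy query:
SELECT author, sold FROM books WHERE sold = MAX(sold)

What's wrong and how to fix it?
Bug: WHERE is evaluated per row; an aggregate over the whole table isn't defined there

Fix: Wrap MAX in a scalar subquery so WHERE compares against a single value

Corrected query:
SELECT author, sold FROM books WHERE sold = (SELECT MAX(sold) FROM books)

Result:
author  | sold 
--------+------
Le Guin | 40494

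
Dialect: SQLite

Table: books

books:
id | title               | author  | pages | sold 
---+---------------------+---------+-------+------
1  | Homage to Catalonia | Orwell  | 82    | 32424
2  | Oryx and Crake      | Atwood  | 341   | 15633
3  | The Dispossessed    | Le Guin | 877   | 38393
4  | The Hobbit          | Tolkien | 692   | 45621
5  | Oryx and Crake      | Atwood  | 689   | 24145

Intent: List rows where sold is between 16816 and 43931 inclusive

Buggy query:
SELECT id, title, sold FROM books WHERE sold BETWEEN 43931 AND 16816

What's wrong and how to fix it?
Bug: BETWEEN expects the lower bound first; with 43931 AND 16816 the range is empty

Fix: Swap the bounds so the smaller value comes first

Corrected query:
SELECT id, title, sold FROM books WHERE sold BETWEEN 16816 AND 43931

Result:
id | title               | sold 
---+---------------------+------
1  | Homage to Catalonia | 32424
3  | The Dispossessed    | 38393
5  | Oryx and Crake      | 24145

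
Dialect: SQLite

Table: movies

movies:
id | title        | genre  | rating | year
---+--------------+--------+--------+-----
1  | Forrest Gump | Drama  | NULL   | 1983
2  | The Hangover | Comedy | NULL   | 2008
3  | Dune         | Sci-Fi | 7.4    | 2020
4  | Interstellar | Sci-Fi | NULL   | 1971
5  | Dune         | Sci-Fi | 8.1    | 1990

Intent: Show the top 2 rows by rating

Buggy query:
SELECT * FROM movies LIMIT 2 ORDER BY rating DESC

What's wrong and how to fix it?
Bug: ORDER BY cannot follow LIMIT; LIMIT is the final clause

Fix: Swap the clauses: ORDER BY first, then LIMIT

Corrected query:
SELECT * FROM movies ORDER BY rating DESC LIMIT 2

Result:
id | title | genre  | rating | year
---+-------+--------+--------+-----
5  | Dune  | Sci-Fi | 8.1    | 1990
3  | Dune  | Sci-Fi | 7.4    | 2020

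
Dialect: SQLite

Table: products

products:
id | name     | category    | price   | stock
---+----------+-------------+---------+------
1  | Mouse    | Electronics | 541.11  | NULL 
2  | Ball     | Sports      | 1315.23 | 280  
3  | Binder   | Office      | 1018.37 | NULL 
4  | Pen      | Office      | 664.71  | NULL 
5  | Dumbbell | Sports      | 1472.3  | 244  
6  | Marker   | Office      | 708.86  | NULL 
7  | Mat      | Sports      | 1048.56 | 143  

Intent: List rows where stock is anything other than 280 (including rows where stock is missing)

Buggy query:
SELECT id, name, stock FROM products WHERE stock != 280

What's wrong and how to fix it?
Bug: Inequality against NULL is unknown, not true; rows with NULL are dropped

Fix: Handle NULL separately with IS NULL alongside the inequality

Corrected query:
SELECT id, name, stock FROM products WHERE stock != 280 OR stock IS NULL

Result:
id | name     | stock
---+----------+------
1  | Mouse    | NULL 
3  | Binder   | NULL 
4  | Pen      | NULL 
5  | Dumbbell | 244  
6  | Marker   | NULL 
7  | Mat      | 143  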